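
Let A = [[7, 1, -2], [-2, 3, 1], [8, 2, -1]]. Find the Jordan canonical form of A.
J = [[3, 1, 0], [0, 3, 1], [0, 0, 3]]

The characteristic polynomial is det(xI - A) = (x - 3)^3, so the eigenvalues are 3 (algebraic multiplicity 3).

For λ = 3: rank(A - 3I) = 2, rank((A - 3I)^2) = 1, rank((A - 3I)^3) = 0. The eigenspace has dimension 3 - 2 = 1, so there is 1 Jordan block; the rank sequence gives block sizes [3].

Assembling the blocks gives the Jordan form J above.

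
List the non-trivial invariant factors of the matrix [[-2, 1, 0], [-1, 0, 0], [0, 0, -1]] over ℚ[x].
The Jordan structure of A has elementary divisors (x + 1)^2, (x + 1). Arranging the block sizes at each eigenvalue in decreasing order and taking row products gives the invariant factors.

Invariant factors (smallest first, each dividing the next): x + 1, (x + 1)^2.

Check: the last factor (x + 1)^2 is the minimal polynomial, and the product (x + 1)^3 is the characteristic polynomial.

x + 1, (x + 1)^2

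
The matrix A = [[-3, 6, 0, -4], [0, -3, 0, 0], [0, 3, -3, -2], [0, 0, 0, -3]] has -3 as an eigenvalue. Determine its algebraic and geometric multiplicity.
algebraic multiplicity 4, geometric multiplicity 3

The characteristic polynomial is (x + 3)^4, so the factor x + 3 appears with exponent 4: the algebraic multiplicity is 4.

rank(A + 3I) = 1, so the eigenspace has dimension 4 - 1 = 3: the geometric multiplicity is 3.

Since 3 < 4, A is not diagonalizable.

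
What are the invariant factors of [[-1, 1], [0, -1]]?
(x + 1)^2

The Jordan structure of A has elementary divisors (x + 1)^2. Arranging the block sizes at each eigenvalue in decreasing order and taking row products gives the invariant factors.

Invariant factors (smallest first, each dividing the next): (x + 1)^2.

Check: the last factor (x + 1)^2 is the minimal polynomial, and the product (x + 1)^2 is the characteristic polynomial.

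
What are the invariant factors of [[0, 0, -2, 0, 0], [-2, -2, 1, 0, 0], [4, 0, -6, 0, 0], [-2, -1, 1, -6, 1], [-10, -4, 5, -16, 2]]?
The Jordan structure of A has elementary divisors (x + 4), (x + 2)^2, (x + 2)^2. Arranging the block sizes at each eigenvalue in decreasing order and taking row products gives the invariant factors.

Invariant factors (smallest first, each dividing the next): (x + 2)^2, (x + 2)^2(x + 4).

Check: the last factor (x + 2)^2(x + 4) is the minimal polynomial, and the product (x + 2)^4(x + 4) is the characteristic polynomial.

(x + 2)^2, (x + 2)^2(x + 4)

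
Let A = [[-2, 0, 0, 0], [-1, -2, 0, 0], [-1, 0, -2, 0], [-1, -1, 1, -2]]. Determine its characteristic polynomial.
xI - A = [[x + 2, 0, 0, 0], [1, x + 2, 0, 0], [1, 0, x + 2, 0], [1, 1, -1, x + 2]].

Expanding det(xI - A) along the first row:
det(xI - A) = + (x + 2)·det([[x + 2, 0, 0], [0, x + 2, 0], [1, -1, x + 2]]) - (0)·det([[1, 0, 0], [1, x + 2, 0], [1, -1, x + 2]]) + (0)·det([[1, x + 2, 0], [1, 0, 0], [1, 1, x + 2]]) - (0)·det([[1, x + 2, 0], [1, 0, x + 2], [1, 1, -1]]).

Evaluating gives χ_A(x) = x^4 + 8x^3 + 24x^2 + 32x + 16 = (x + 2)^4.

χ_A(x) = (x + 2)^4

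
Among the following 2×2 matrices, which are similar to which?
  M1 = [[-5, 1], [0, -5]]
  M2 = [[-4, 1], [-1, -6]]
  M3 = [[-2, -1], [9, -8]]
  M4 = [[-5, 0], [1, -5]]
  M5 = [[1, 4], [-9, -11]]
1 class: {M1, M2, M3, M4, M5}

Characteristic polynomials: χ_{M1} = (x + 5)^2, χ_{M2} = (x + 5)^2, χ_{M3} = (x + 5)^2, χ_{M4} = (x + 5)^2, χ_{M5} = (x + 5)^2.

{M1, M2, M3, M4, M5}: invariant factors (x + 5)^2.

Matrices are similar if and only if their invariant-factor lists agree; the partition into similarity classes is {M1, M2, M3, M4, M5}.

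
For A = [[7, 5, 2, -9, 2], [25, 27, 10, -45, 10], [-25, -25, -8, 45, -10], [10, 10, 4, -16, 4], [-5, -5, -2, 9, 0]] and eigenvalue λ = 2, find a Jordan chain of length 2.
v_1 = [[0, 1, 0, 0, -2]]^T, v_2 = [[1, 5, -5, 2, -1]]^T

We seek v_1 ∈ ker((A - 2I)^2) \ ker(A - 2I), then set v_{i+1} = (A - 2I) v_i.

One such chain is v_1 = [[0, 1, 0, 0, -2]]^T, v_2 = [[1, 5, -5, 2, -1]]^T. Check: (A - 2I) v_2 = [[0, 0, 0, 0, 0]]^T = 0.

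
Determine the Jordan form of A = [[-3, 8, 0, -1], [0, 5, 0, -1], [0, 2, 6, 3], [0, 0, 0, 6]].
J = [[-3, 0, 0, 0], [0, 5, 0, 0], [0, 0, 6, 1], [0, 0, 0, 6]]

The characteristic polynomial is det(xI - A) = (x - 6)^2(x - 5)(x + 3), so the eigenvalues are -3 (algebraic multiplicity 1), 5 (algebraic multiplicity 1), 6 (algebraic multiplicity 2).

For λ = -3: algebraic multiplicity 1 gives one 1×1 block.

For λ = 5: algebraic multiplicity 1 gives one 1×1 block.

For λ = 6: rank(A - 6I) = 3, rank((A - 6I)^2) = 2. The eigenspace has dimension 4 - 3 = 1, so there is 1 Jordan block; the rank sequence gives block sizes [2].

Assembling the blocks gives the Jordan form J above.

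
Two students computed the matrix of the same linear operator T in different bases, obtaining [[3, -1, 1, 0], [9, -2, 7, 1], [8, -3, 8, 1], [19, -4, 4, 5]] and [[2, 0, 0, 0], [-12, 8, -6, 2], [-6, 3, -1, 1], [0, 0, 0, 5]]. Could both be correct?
Both have characteristic polynomial (x - 5)^2(x - 2)^2, but the minimal polynomial of A is (x - 5)^2(x - 2)^2 while the minimal polynomial of B is (x - 5)^2(x - 2). The minimal polynomial is a similarity invariant, so A and B are not similar.

No.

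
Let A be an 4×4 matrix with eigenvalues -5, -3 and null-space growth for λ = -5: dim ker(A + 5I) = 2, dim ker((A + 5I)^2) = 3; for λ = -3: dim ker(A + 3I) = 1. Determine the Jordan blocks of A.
λ = -5: successive nullity increments [2, 1] count blocks of size ≥ k; block sizes are [2, 1].
λ = -3: successive nullity increments [1] count blocks of size ≥ k; block sizes are [1].

Jordan blocks: (-5, 2), (-5, 1), (-3, 1)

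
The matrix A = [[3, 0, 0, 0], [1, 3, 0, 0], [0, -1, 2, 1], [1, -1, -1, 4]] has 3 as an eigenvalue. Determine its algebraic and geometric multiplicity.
algebraic multiplicity 4, geometric multiplicity 2

The characteristic polynomial is (x - 3)^4, so the factor x - 3 appears with exponent 4: the algebraic multiplicity is 4.

rank(A - 3I) = 2, so the eigenspace has dimension 4 - 2 = 2: the geometric multiplicity is 2.

Since 2 < 4, A is not diagonalizable.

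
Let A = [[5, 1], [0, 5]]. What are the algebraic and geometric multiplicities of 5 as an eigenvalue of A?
algebraic multiplicity 2, geometric multiplicity 1

The characteristic polynomial is (x - 5)^2, so the factor x - 5 appears with exponent 2: the algebraic multiplicity is 2.

rank(A - 5I) = 1, so the eigenspace has dimension 2 - 1 = 1: the geometric multiplicity is 1.

Since 1 < 2, A is not diagonalizable.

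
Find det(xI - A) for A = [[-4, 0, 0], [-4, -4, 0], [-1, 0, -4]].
xI - A = [[x + 4, 0, 0], [4, x + 4, 0], [1, 0, x + 4]].

Expanding det(xI - A) along the first row:
det(xI - A) = + (x + 4)·det([[x + 4, 0], [0, x + 4]]) - (0)·det([[4, 0], [1, x + 4]]) + (0)·det([[4, x + 4], [1, 0]]).

Evaluating gives χ_A(x) = x^3 + 12x^2 + 48x + 64 = (x + 4)^3.

χ_A(x) = (x + 4)^3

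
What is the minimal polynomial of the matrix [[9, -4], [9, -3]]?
The characteristic polynomial factors as (x - 3)^2. The minimal polynomial is ∏(x - λ)^{k_λ} where k_λ is the size of the largest Jordan block at λ.

For λ = 3: rank(A - 3I) = 1, and the largest Jordan block has size 2 (the smallest k with rank((A - 3I)^k) = rank((A - 3I)^(k+1))).

So m_A(x) = (x - 3)^2.

m_A(x) = (x - 3)^2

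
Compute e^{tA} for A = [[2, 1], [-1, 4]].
A has Jordan form J = [[3, 1], [0, 3]] with A = PJP^{-1}, so e^{tA} = P e^{tJ} P^{-1}.

For a Jordan block J_k(λ), e^{tJ_k(λ)} = e^{λt} · (I + tN + t^2 N^2/2! + ... + t^{k-1} N^{k-1}/(k-1)!) where N is the nilpotent superdiagonal part.

Assembling the blocks and conjugating back gives the entries of e^{tA} as shown above.

e^{tA} = [[(1 - t)*e^{3*t}, t*e^{3*t}], [-t*e^{3*t}, (t + 1)*e^{3*t}]]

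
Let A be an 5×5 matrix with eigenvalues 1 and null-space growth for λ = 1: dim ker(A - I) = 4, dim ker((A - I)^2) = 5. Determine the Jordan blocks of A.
Jordan blocks: (1, 2), (1, 1), (1, 1), (1, 1)

λ = 1: successive nullity increments [4, 1] count blocks of size ≥ k; block sizes are [2, 1, 1, 1].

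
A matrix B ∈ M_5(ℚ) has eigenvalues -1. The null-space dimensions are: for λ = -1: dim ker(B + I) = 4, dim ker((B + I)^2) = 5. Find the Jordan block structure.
λ = -1: successive nullity increments [4, 1] count blocks of size ≥ k; block sizes are [2, 1, 1, 1].

Jordan blocks: (-1, 2), (-1, 1), (-1, 1), (-1, 1)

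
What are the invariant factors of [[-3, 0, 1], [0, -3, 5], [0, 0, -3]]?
The Jordan structure of A has elementary divisors (x + 3)^2, (x + 3). Arranging the block sizes at each eigenvalue in decreasing order and taking row products gives the invariant factors.

Invariant factors (smallest first, each dividing the next): x + 3, (x + 3)^2.

Check: the last factor (x + 3)^2 is the minimal polynomial, and the product (x + 3)^3 is the characteristic polynomial.

x + 3, (x + 3)^2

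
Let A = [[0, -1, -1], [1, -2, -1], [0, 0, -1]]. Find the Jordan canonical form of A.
The characteristic polynomial is det(xI - A) = (x + 1)^3, so the eigenvalues are -1 (algebraic multiplicity 3).

For λ = -1: rank(A + I) = 1, rank((A + I)^2) = 0. The eigenspace has dimension 3 - 1 = 2, so there are 2 Jordan blocks; the rank sequence gives block sizes [2, 1].

Assembling the blocks gives the Jordan form J above.

J = [[-1, 1, 0], [0, -1, 0], [0, 0, -1]]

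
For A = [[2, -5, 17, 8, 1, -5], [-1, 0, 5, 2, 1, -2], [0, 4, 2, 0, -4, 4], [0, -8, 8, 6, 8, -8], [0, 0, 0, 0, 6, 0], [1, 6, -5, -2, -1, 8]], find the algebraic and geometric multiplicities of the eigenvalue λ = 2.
The characteristic polynomial is (x - 6)^3(x - 2)^3, so the factor x - 2 appears with exponent 3: the algebraic multiplicity is 3.

rank(A - 2I) = 5, so the eigenspace has dimension 6 - 5 = 1: the geometric multiplicity is 1.

Since 1 < 3, A is not diagonalizable.

algebraic multiplicity 3, geometric multiplicity 1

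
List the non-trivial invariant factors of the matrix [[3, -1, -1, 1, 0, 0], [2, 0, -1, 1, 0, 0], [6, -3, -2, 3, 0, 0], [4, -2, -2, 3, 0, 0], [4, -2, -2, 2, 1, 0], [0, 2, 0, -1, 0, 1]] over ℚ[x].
The Jordan structure of A has elementary divisors (x - 1)^2, (x - 1)^2, (x - 1), (x - 1). Arranging the block sizes at each eigenvalue in decreasing order and taking row products gives the invariant factors.

Invariant factors (smallest first, each dividing the next): x - 1, x - 1, (x - 1)^2, (x - 1)^2.

Check: the last factor (x - 1)^2 is the minimal polynomial, and the product (x - 1)^6 is the characteristic polynomial.

x - 1, x - 1, (x - 1)^2, (x - 1)^2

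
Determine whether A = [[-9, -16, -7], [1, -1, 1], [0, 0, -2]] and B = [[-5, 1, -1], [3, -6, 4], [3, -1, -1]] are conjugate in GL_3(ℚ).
Two matrices over a field are similar if and only if they have the same invariant factors.

Both A and B have characteristic polynomial (x + 2)(x + 5)^2 and minimal polynomial (x + 2)(x + 5)^2. Computing further, both have invariant factors (x + 2)(x + 5)^2. Hence A and B are similar.

Yes.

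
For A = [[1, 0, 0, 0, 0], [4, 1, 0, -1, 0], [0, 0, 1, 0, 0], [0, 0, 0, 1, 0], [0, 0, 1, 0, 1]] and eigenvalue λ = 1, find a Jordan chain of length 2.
v_1 = [[0, 1, 1, 0, 0]]^T, v_2 = [[0, 0, 0, 0, 1]]^T

We seek v_1 ∈ ker((A - I)^2) \ ker(A - I), then set v_{i+1} = (A - I) v_i.

One such chain is v_1 = [[0, 1, 1, 0, 0]]^T, v_2 = [[0, 0, 0, 0, 1]]^T. Check: (A - I) v_2 = [[0, 0, 0, 0, 0]]^T = 0.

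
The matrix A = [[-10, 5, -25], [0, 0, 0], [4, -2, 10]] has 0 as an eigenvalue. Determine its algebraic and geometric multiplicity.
algebraic multiplicity 3, geometric multiplicity 2

The characteristic polynomial is x^3, so the factor x appears with exponent 3: the algebraic multiplicity is 3.

rank(A) = 1, so the eigenspace has dimension 3 - 1 = 2: the geometric multiplicity is 2.

Since 2 < 3, A is not diagonalizable.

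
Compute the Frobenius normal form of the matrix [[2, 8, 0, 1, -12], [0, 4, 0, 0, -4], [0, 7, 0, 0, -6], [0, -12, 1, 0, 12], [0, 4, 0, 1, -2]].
R = [[2, 0, 0, 0, 0], [0, 0, 0, 0, -4], [0, 1, 0, 0, -6], [0, 0, 1, 0, 4], [0, 0, 0, 1, 2]]

The invariant factors of A (the non-unit diagonal entries of the Smith normal form of xI - A over ℚ[x]) are x - 2, (x - 2)(x^3 - 4x - 2), each dividing the next. The characteristic polynomial is their product, (x - 2)^2(x^3 - 4x - 2).

The rational canonical form is the block-diagonal matrix of companion matrices C(f_i):
R = [[2, 0, 0, 0, 0], [0, 0, 0, 0, -4], [0, 1, 0, 0, -6], [0, 0, 1, 0, 4], [0, 0, 0, 1, 2]].

Note the characteristic polynomial does not split into linear factors over ℚ, so A has no Jordan form over ℚ; the rational canonical form exists over any field.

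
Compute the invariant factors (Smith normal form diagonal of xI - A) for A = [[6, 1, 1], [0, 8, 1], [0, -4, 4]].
The Jordan structure of A has elementary divisors (x - 6)^3. Arranging the block sizes at each eigenvalue in decreasing order and taking row products gives the invariant factors.

Invariant factors (smallest first, each dividing the next): (x - 6)^3.

Check: the last factor (x - 6)^3 is the minimal polynomial, and the product (x - 6)^3 is the characteristic polynomial.

(x - 6)^3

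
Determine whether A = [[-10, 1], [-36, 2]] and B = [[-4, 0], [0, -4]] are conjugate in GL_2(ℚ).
Both have characteristic polynomial (x + 4)^2, but the minimal polynomial of A is (x + 4)^2 while the minimal polynomial of B is x + 4. The minimal polynomial is a similarity invariant, so A and B are not similar.

No.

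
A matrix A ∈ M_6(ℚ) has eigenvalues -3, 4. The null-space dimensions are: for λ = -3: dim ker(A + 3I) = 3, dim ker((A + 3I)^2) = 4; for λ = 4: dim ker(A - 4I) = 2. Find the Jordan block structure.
Jordan blocks: (-3, 2), (-3, 1), (-3, 1), (4, 1), (4, 1)

λ = -3: successive nullity increments [3, 1] count blocks of size ≥ k; block sizes are [2, 1, 1].
λ = 4: successive nullity increments [2] count blocks of size ≥ k; block sizes are [1, 1].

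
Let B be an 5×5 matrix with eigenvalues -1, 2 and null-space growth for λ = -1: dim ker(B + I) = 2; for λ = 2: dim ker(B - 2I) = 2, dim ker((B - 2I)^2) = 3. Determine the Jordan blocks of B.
Jordan blocks: (-1, 1), (-1, 1), (2, 2), (2, 1)

λ = -1: successive nullity increments [2] count blocks of size ≥ k; block sizes are [1, 1].
λ = 2: successive nullity increments [2, 1] count blocks of size ≥ k; block sizes are [2, 1].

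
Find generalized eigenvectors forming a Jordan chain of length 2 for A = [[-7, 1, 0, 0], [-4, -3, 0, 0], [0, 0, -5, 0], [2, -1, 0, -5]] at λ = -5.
v_1 = [[0, 1, 0, 0]]^T, v_2 = [[1, 2, 0, -1]]^T

We seek v_1 ∈ ker((A + 5I)^2) \ ker(A + 5I), then set v_{i+1} = (A + 5I) v_i.

One such chain is v_1 = [[0, 1, 0, 0]]^T, v_2 = [[1, 2, 0, -1]]^T. Check: (A + 5I) v_2 = [[0, 0, 0, 0]]^T = 0.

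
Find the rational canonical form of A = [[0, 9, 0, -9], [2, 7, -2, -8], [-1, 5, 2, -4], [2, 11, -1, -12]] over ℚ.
The invariant factors of A (the non-unit diagonal entries of the Smith normal form of xI - A over ℚ[x]) are (x + 3)(x^3 + 3), each dividing the next. The characteristic polynomial is their product, (x + 3)(x^3 + 3).

The rational canonical form is the block-diagonal matrix of companion matrices C(f_i):
R = [[0, 0, 0, -9], [1, 0, 0, -3], [0, 1, 0, 0], [0, 0, 1, -3]].

Note the characteristic polynomial does not split into linear factors over ℚ, so A has no Jordan form over ℚ; the rational canonical form exists over any field.

R = [[0, 0, 0, -9], [1, 0, 0, -3], [0, 1, 0, 0], [0, 0, 1, -3]]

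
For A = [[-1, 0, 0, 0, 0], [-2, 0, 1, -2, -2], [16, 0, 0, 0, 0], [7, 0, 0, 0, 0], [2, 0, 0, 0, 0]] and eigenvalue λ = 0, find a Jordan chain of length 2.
v_1 = [[0, 0, 1, 0, 0]]^T, v_2 = [[0, 1, 0, 0, 0]]^T

We seek v_1 ∈ ker(A^2) \ ker(A), then set v_{i+1} = A v_i.

One such chain is v_1 = [[0, 0, 1, 0, 0]]^T, v_2 = [[0, 1, 0, 0, 0]]^T. Check: A v_2 = [[0, 0, 0, 0, 0]]^T = 0.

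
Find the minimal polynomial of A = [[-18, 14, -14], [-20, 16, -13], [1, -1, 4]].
The characteristic polynomial factors as (x - 3)^2(x + 4). The minimal polynomial is ∏(x - λ)^{k_λ} where k_λ is the size of the largest Jordan block at λ.

For λ = -4: rank(A + 4I) = 2, and the largest Jordan block has size 1 (the smallest k with rank((A + 4I)^k) = rank((A + 4I)^(k+1))).
For λ = 3: rank(A - 3I) = 2, and the largest Jordan block has size 2 (the smallest k with rank((A - 3I)^k) = rank((A - 3I)^(k+1))).

So m_A(x) = (x - 3)^2(x + 4).

m_A(x) = (x - 3)^2(x + 4)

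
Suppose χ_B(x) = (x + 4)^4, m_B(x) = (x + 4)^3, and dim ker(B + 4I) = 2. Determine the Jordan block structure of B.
λ = -4: algebraic multiplicity 4 (exponent in χ_B), largest block size 3 (exponent in m_B), 2 blocks (geometric multiplicity). These force block sizes [3, 1].

Jordan blocks: (-4, 3), (-4, 1)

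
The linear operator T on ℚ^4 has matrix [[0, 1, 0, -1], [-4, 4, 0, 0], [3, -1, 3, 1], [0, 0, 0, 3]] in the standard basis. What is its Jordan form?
J = [[2, 1, 0, 0], [0, 2, 0, 0], [0, 0, 3, 0], [0, 0, 0, 3]]

The characteristic polynomial is det(xI - A) = (x - 3)^2(x - 2)^2, so the eigenvalues are 2 (algebraic multiplicity 2), 3 (algebraic multiplicity 2).

For λ = 2: rank(A - 2I) = 3, rank((A - 2I)^2) = 2. The eigenspace has dimension 4 - 3 = 1, so there is 1 Jordan block; the rank sequence gives block sizes [2].

For λ = 3: rank(A - 3I) = 2. The eigenspace has dimension 4 - 2 = 2, so there are 2 Jordan blocks; the rank sequence gives block sizes [1, 1].

Assembling the blocks gives the Jordan form J above.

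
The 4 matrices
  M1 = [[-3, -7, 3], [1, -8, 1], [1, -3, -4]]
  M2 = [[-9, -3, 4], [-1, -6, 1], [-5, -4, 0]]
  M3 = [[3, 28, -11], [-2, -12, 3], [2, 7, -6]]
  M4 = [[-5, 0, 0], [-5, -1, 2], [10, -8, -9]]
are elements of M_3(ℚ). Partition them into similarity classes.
Characteristic polynomials: χ_{M1} = (x + 5)^3, χ_{M2} = (x + 5)^3, χ_{M3} = (x + 5)^3, χ_{M4} = (x + 5)^3.

{M1, M2, M3}: invariant factors (x + 5)^3.

{M4}: invariant factors x + 5, (x + 5)^2.

Matrices are similar if and only if their invariant-factor lists agree; the partition into similarity classes is {M1, M2, M3}, {M4}.

2 classes: {M1, M2, M3}, {M4}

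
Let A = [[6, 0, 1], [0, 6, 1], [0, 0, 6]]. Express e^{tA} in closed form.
A has Jordan form J = [[6, 1, 0], [0, 6, 0], [0, 0, 6]] with A = PJP^{-1}, so e^{tA} = P e^{tJ} P^{-1}.

For a Jordan block J_k(λ), e^{tJ_k(λ)} = e^{λt} · (I + tN + t^2 N^2/2! + ... + t^{k-1} N^{k-1}/(k-1)!) where N is the nilpotent superdiagonal part.

Assembling the blocks and conjugating back gives the entries of e^{tA} as shown above.

e^{tA} = [[e^{6*t}, 0, t*e^{6*t}], [0, e^{6*t}, t*e^{6*t}], [0, 0, e^{6*t}]]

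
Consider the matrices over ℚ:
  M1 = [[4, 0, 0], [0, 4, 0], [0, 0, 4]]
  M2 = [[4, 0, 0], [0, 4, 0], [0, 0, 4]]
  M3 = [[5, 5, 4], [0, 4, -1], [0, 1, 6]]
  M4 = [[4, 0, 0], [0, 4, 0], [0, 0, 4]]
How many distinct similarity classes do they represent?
Characteristic polynomials: χ_{M1} = (x - 4)^3, χ_{M2} = (x - 4)^3, χ_{M3} = (x - 5)^3, χ_{M4} = (x - 4)^3.

{M1, M2, M4}: invariant factors x - 4, x - 4, x - 4.

{M3}: invariant factors (x - 5)^3.

Matrices are similar if and only if their invariant-factor lists agree; the partition into similarity classes is {M1, M2, M4}, {M3}.

2 classes: {M1, M2, M4}, {M3}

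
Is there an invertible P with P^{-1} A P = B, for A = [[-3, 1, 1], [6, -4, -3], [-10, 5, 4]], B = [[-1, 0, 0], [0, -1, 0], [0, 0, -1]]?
No.

Both have characteristic polynomial (x + 1)^3, but the minimal polynomial of A is (x + 1)^2 while the minimal polynomial of B is x + 1. The minimal polynomial is a similarity invariant, so A and B are not similar.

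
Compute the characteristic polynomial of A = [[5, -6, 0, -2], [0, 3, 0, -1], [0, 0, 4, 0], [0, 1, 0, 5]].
χ_A(x) = (x - 5)(x - 4)^3

xI - A = [[x - 5, 6, 0, 2], [0, x - 3, 0, 1], [0, 0, x - 4, 0], [0, -1, 0, x - 5]].

Expanding det(xI - A) along the first row:
det(xI - A) = + (x - 5)·det([[x - 3, 0, 1], [0, x - 4, 0], [-1, 0, x - 5]]) - (6)·det([[0, 0, 1], [0, x - 4, 0], [0, 0, x - 5]]) + (0)·det([[0, x - 3, 1], [0, 0, 0], [0, -1, x - 5]]) - (2)·det([[0, x - 3, 0], [0, 0, x - 4], [0, -1, 0]]).

Evaluating gives χ_A(x) = x^4 - 17x^3 + 108x^2 - 304x + 320 = (x - 5)(x - 4)^3.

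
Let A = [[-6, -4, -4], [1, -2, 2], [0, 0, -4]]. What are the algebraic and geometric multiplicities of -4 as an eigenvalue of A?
The characteristic polynomial is (x + 4)^3, so the factor x + 4 appears with exponent 3: the algebraic multiplicity is 3.

rank(A + 4I) = 1, so the eigenspace has dimension 3 - 1 = 2: the geometric multiplicity is 2.

Since 2 < 3, A is not diagonalizable.

algebraic multiplicity 3, geometric multiplicity 2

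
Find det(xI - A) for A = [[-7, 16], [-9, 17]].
xI - A = [[x + 7, -16], [9, x - 17]].

Expanding det(xI - A) along the first row:
det(xI - A) = + (x + 7)·det([[x - 17]]) - (-16)·det([[9]]).

Evaluating gives χ_A(x) = x^2 - 10x + 25 = (x - 5)^2.

χ_A(x) = (x - 5)^2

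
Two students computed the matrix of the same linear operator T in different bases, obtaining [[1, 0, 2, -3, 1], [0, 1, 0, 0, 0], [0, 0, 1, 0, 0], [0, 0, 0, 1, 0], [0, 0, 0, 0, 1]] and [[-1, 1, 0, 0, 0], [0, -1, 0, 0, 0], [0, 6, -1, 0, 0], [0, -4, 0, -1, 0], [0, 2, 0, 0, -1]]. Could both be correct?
trace(A) = 5 but trace(B) = -5. The trace is a similarity invariant, so A and B are not similar.

No.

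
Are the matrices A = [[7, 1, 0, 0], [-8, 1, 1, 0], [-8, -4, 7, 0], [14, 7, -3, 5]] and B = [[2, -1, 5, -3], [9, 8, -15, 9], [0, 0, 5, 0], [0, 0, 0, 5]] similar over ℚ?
Both have characteristic polynomial (x - 5)^4, but the minimal polynomial of A is (x - 5)^3 while the minimal polynomial of B is (x - 5)^2. The minimal polynomial is a similarity invariant, so A and B are not similar.

No.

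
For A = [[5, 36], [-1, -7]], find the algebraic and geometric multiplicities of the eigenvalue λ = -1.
The characteristic polynomial is (x + 1)^2, so the factor x + 1 appears with exponent 2: the algebraic multiplicity is 2.

rank(A + I) = 1, so the eigenspace has dimension 2 - 1 = 1: the geometric multiplicity is 1.

Since 1 < 2, A is not diagonalizable.

algebraic multiplicity 2, geometric multiplicity 1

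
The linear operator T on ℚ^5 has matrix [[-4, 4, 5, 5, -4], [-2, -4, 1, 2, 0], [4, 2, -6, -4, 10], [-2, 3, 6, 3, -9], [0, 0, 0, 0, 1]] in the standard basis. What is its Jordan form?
The characteristic polynomial is det(xI - A) = (x - 1)^2(x + 4)^3, so the eigenvalues are -4 (algebraic multiplicity 3), 1 (algebraic multiplicity 2).

For λ = -4: rank(A + 4I) = 4, rank((A + 4I)^2) = 3, rank((A + 4I)^3) = 2. The eigenspace has dimension 5 - 4 = 1, so there is 1 Jordan block; the rank sequence gives block sizes [3].

For λ = 1: rank(A - I) = 4, rank((A - I)^2) = 3. The eigenspace has dimension 5 - 4 = 1, so there is 1 Jordan block; the rank sequence gives block sizes [2].

Assembling the blocks gives the Jordan form J above.

J = [[-4, 1, 0, 0, 0], [0, -4, 1, 0, 0], [0, 0, -4, 0, 0], [0, 0, 0, 1, 1], [0, 0, 0, 0, 1]]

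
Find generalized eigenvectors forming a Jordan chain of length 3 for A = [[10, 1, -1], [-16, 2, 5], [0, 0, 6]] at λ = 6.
v_1 = [[0, 0, 1]]^T, v_2 = [[-1, 5, 0]]^T, v_3 = [[1, -4, 0]]^T

We seek v_1 ∈ ker((A - 6I)^3) \ ker((A - 6I)^2), then set v_{i+1} = (A - 6I) v_i.

One such chain is v_1 = [[0, 0, 1]]^T, v_2 = [[-1, 5, 0]]^T, v_3 = [[1, -4, 0]]^T. Check: (A - 6I) v_3 = [[0, 0, 0]]^T = 0.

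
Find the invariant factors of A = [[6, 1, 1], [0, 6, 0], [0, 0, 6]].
x - 6, (x - 6)^2

The Jordan structure of A has elementary divisors (x - 6)^2, (x - 6). Arranging the block sizes at each eigenvalue in decreasing order and taking row products gives the invariant factors.

Invariant factors (smallest first, each dividing the next): x - 6, (x - 6)^2.

Check: the last factor (x - 6)^2 is the minimal polynomial, and the product (x - 6)^3 is the characteristic polynomial.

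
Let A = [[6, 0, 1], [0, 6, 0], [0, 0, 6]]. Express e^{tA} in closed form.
A has Jordan form J = [[6, 1, 0], [0, 6, 0], [0, 0, 6]] with A = PJP^{-1}, so e^{tA} = P e^{tJ} P^{-1}.

For a Jordan block J_k(λ), e^{tJ_k(λ)} = e^{λt} · (I + tN + t^2 N^2/2! + ... + t^{k-1} N^{k-1}/(k-1)!) where N is the nilpotent superdiagonal part.

Assembling the blocks and conjugating back gives the entries of e^{tA} as shown above.

e^{tA} = [[e^{6*t}, 0, t*e^{6*t}], [0, e^{6*t}, 0], [0, 0, e^{6*t}]]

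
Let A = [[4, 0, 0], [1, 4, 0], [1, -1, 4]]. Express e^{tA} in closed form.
e^{tA} = [[e^{4*t}, 0, 0], [t*e^{4*t}, e^{4*t}, 0], [t*(2 - t)*e^{4*t}/2, -t*e^{4*t}, e^{4*t}]]

A has Jordan form J = [[4, 1, 0], [0, 4, 1], [0, 0, 4]] with A = PJP^{-1}, so e^{tA} = P e^{tJ} P^{-1}.

For a Jordan block J_k(λ), e^{tJ_k(λ)} = e^{λt} · (I + tN + t^2 N^2/2! + ... + t^{k-1} N^{k-1}/(k-1)!) where N is the nilpotent superdiagonal part.

Assembling the blocks and conjugating back gives the entries of e^{tA} as shown above.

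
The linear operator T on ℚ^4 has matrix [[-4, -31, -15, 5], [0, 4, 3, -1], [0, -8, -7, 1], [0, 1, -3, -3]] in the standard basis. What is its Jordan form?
The characteristic polynomial is det(xI - A) = (x + 1)^2(x + 4)^2, so the eigenvalues are -4 (algebraic multiplicity 2), -1 (algebraic multiplicity 2).

For λ = -4: rank(A + 4I) = 2. The eigenspace has dimension 4 - 2 = 2, so there are 2 Jordan blocks; the rank sequence gives block sizes [1, 1].

For λ = -1: rank(A + I) = 3, rank((A + I)^2) = 2. The eigenspace has dimension 4 - 3 = 1, so there is 1 Jordan block; the rank sequence gives block sizes [2].

Assembling the blocks gives the Jordan form J above.

J = [[-4, 0, 0, 0], [0, -4, 0, 0], [0, 0, -1, 1], [0, 0, 0, -1]]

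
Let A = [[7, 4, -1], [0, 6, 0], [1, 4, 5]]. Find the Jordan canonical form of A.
The characteristic polynomial is det(xI - A) = (x - 6)^3, so the eigenvalues are 6 (algebraic multiplicity 3).

For λ = 6: rank(A - 6I) = 1, rank((A - 6I)^2) = 0. The eigenspace has dimension 3 - 1 = 2, so there are 2 Jordan blocks; the rank sequence gives block sizes [2, 1].

Assembling the blocks gives the Jordan form J above.

J = [[6, 1, 0], [0, 6, 0], [0, 0, 6]]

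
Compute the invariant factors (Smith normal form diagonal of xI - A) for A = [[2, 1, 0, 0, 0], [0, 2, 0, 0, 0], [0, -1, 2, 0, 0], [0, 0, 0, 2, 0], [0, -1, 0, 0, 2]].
x - 2, x - 2, x - 2, (x - 2)^2

The Jordan structure of A has elementary divisors (x - 2)^2, (x - 2), (x - 2), (x - 2). Arranging the block sizes at each eigenvalue in decreasing order and taking row products gives the invariant factors.

Invariant factors (smallest first, each dividing the next): x - 2, x - 2, x - 2, (x - 2)^2.

Check: the last factor (x - 2)^2 is the minimal polynomial, and the product (x - 2)^5 is the characteristic polynomial.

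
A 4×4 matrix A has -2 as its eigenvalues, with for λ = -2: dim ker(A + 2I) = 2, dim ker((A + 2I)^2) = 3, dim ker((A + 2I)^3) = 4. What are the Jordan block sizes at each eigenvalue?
λ = -2: successive nullity increments [2, 1, 1] count blocks of size ≥ k; block sizes are [3, 1].

Jordan blocks: (-2, 3), (-2, 1)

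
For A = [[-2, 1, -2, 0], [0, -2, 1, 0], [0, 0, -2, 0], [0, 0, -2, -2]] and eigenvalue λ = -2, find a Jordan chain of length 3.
We seek v_1 ∈ ker((A + 2I)^3) \ ker((A + 2I)^2), then set v_{i+1} = (A + 2I) v_i.

One such chain is v_1 = [[8, -2, 1, 5]]^T, v_2 = [[-4, 1, 0, -2]]^T, v_3 = [[1, 0, 0, 0]]^T. Check: (A + 2I) v_3 = [[0, 0, 0, 0]]^T = 0.

v_1 = [[8, -2, 1, 5]]^T, v_2 = [[-4, 1, 0, -2]]^T, v_3 = [[1, 0, 0, 0]]^T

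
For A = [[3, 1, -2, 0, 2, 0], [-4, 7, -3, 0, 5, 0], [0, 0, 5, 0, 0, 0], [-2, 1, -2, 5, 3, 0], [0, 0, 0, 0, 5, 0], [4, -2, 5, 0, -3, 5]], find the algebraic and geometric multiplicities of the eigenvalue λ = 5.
algebraic multiplicity 6, geometric multiplicity 3

The characteristic polynomial is (x - 5)^6, so the factor x - 5 appears with exponent 6: the algebraic multiplicity is 6.

rank(A - 5I) = 3, so the eigenspace has dimension 6 - 3 = 3: the geometric multiplicity is 3.

Since 3 < 6, A is not diagonalizable.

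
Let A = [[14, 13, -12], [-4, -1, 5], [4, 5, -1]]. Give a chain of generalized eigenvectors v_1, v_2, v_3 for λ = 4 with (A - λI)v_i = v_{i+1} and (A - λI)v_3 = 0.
v_1 = [[0, 0, 1]]^T, v_2 = [[-12, 5, -5]]^T, v_3 = [[5, -2, 2]]^T

We seek v_1 ∈ ker((A - 4I)^3) \ ker((A - 4I)^2), then set v_{i+1} = (A - 4I) v_i.

One such chain is v_1 = [[0, 0, 1]]^T, v_2 = [[-12, 5, -5]]^T, v_3 = [[5, -2, 2]]^T. Check: (A - 4I) v_3 = [[0, 0, 0]]^T = 0.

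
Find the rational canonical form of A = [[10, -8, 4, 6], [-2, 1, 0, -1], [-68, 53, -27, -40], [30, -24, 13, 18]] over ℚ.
The invariant factors of A (the non-unit diagonal entries of the Smith normal form of xI - A over ℚ[x]) are (x - 2)(x^3 - 3x - 1), each dividing the next. The characteristic polynomial is their product, (x - 2)(x^3 - 3x - 1).

The rational canonical form is the block-diagonal matrix of companion matrices C(f_i):
R = [[0, 0, 0, -2], [1, 0, 0, -5], [0, 1, 0, 3], [0, 0, 1, 2]].

Note the characteristic polynomial does not split into linear factors over ℚ, so A has no Jordan form over ℚ; the rational canonical form exists over any field.

R = [[0, 0, 0, -2], [1, 0, 0, -5], [0, 1, 0, 3], [0, 0, 1, 2]]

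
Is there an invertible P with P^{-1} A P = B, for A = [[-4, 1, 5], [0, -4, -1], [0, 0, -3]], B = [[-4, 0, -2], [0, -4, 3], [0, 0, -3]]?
No.

Both have characteristic polynomial (x + 3)(x + 4)^2, but the minimal polynomial of A is (x + 3)(x + 4)^2 while the minimal polynomial of B is (x + 3)(x + 4). The minimal polynomial is a similarity invariant, so A and B are not similar.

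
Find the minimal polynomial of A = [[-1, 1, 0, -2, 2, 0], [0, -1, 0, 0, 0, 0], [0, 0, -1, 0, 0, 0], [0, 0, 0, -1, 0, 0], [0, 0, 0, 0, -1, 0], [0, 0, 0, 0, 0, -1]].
m_A(x) = (x + 1)^2

The characteristic polynomial factors as (x + 1)^6. The minimal polynomial is ∏(x - λ)^{k_λ} where k_λ is the size of the largest Jordan block at λ.

For λ = -1: rank(A + I) = 1, and the largest Jordan block has size 2 (the smallest k with rank((A + I)^k) = rank((A + I)^(k+1))).

So m_A(x) = (x + 1)^2.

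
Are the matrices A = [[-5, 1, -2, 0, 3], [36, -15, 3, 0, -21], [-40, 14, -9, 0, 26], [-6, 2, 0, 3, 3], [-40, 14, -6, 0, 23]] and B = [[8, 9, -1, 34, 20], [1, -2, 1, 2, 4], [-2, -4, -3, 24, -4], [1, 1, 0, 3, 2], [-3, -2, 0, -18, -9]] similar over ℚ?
Yes.

Two matrices over a field are similar if and only if they have the same invariant factors.

Both A and B have characteristic polynomial (x - 3)^2(x + 3)^3 and minimal polynomial (x - 3)^2(x + 3)^3. Computing further, both have invariant factors (x - 3)^2(x + 3)^3. Hence A and B are similar.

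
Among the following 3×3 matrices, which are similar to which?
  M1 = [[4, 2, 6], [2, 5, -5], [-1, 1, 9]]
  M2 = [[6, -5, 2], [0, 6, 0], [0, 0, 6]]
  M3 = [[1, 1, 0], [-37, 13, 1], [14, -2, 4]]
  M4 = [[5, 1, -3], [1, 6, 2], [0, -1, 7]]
2 classes: {M1, M3, M4}, {M2}

Characteristic polynomials: χ_{M1} = (x - 6)^3, χ_{M2} = (x - 6)^3, χ_{M3} = (x - 6)^3, χ_{M4} = (x - 6)^3.

{M1, M3, M4}: invariant factors (x - 6)^3.

{M2}: invariant factors x - 6, (x - 6)^2.

Matrices are similar if and only if their invariant-factor lists agree; the partition into similarity classes is {M1, M3, M4}, {M2}.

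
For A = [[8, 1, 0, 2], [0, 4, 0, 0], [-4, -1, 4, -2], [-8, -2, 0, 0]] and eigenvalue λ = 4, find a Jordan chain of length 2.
v_1 = [[0, 1, 0, 0]]^T, v_2 = [[1, 0, -1, -2]]^T

We seek v_1 ∈ ker((A - 4I)^2) \ ker(A - 4I), then set v_{i+1} = (A - 4I) v_i.

One such chain is v_1 = [[0, 1, 0, 0]]^T, v_2 = [[1, 0, -1, -2]]^T. Check: (A - 4I) v_2 = [[0, 0, 0, 0]]^T = 0.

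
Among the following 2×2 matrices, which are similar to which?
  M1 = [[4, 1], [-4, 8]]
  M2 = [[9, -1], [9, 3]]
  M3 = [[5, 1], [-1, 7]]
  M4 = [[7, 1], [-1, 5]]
1 class: {M1, M2, M3, M4}

Characteristic polynomials: χ_{M1} = (x - 6)^2, χ_{M2} = (x - 6)^2, χ_{M3} = (x - 6)^2, χ_{M4} = (x - 6)^2.

{M1, M2, M3, M4}: invariant factors (x - 6)^2.

Matrices are similar if and only if their invariant-factor lists agree; the partition into similarity classes is {M1, M2, M3, M4}.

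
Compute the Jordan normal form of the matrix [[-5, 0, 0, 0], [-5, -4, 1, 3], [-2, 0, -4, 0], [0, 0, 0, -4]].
The characteristic polynomial is det(xI - A) = (x + 4)^3(x + 5), so the eigenvalues are -5 (algebraic multiplicity 1), -4 (algebraic multiplicity 3).

For λ = -5: algebraic multiplicity 1 gives one 1×1 block.

For λ = -4: rank(A + 4I) = 2, rank((A + 4I)^2) = 1. The eigenspace has dimension 4 - 2 = 2, so there are 2 Jordan blocks; the rank sequence gives block sizes [2, 1].

Assembling the blocks gives the Jordan form J above.

J = [[-5, 0, 0, 0], [0, -4, 1, 0], [0, 0, -4, 0], [0, 0, 0, -4]]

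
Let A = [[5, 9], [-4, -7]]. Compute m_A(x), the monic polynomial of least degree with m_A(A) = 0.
The characteristic polynomial factors as (x + 1)^2. The minimal polynomial is ∏(x - λ)^{k_λ} where k_λ is the size of the largest Jordan block at λ.

For λ = -1: rank(A + I) = 1, and the largest Jordan block has size 2 (the smallest k with rank((A + I)^k) = rank((A + I)^(k+1))).

So m_A(x) = (x + 1)^2.

m_A(x) = (x + 1)^2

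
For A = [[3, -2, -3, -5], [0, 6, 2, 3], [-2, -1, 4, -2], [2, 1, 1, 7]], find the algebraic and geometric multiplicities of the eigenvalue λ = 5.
algebraic multiplicity 4, geometric multiplicity 2

The characteristic polynomial is (x - 5)^4, so the factor x - 5 appears with exponent 4: the algebraic multiplicity is 4.

rank(A - 5I) = 2, so the eigenspace has dimension 4 - 2 = 2: the geometric multiplicity is 2.

Since 2 < 4, A is not diagonalizable.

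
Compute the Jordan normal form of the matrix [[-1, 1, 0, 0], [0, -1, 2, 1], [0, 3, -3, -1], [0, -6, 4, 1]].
The characteristic polynomial is det(xI - A) = (x + 1)^4, so the eigenvalues are -1 (algebraic multiplicity 4).

For λ = -1: rank(A + I) = 2, rank((A + I)^2) = 1, rank((A + I)^3) = 0. The eigenspace has dimension 4 - 2 = 2, so there are 2 Jordan blocks; the rank sequence gives block sizes [3, 1].

Assembling the blocks gives the Jordan form J above.

J = [[-1, 1, 0, 0], [0, -1, 1, 0], [0, 0, -1, 0], [0, 0, 0, -1]]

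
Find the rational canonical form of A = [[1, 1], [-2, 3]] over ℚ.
R = [[0, -5], [1, 4]]

The invariant factors of A (the non-unit diagonal entries of the Smith normal form of xI - A over ℚ[x]) are x^2 - 4x + 5, each dividing the next. The characteristic polynomial is their product, x^2 - 4x + 5.

The rational canonical form is the block-diagonal matrix of companion matrices C(f_i):
R = [[0, -5], [1, 4]].

Note the characteristic polynomial does not split into linear factors over ℚ, so A has no Jordan form over ℚ; the rational canonical form exists over any field.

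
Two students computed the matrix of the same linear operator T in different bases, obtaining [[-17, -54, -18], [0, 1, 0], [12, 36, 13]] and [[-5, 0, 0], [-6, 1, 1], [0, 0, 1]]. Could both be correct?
No.

Both have characteristic polynomial (x - 1)^2(x + 5), but the minimal polynomial of A is (x - 1)(x + 5) while the minimal polynomial of B is (x - 1)^2(x + 5). The minimal polynomial is a similarity invariant, so A and B are not similar.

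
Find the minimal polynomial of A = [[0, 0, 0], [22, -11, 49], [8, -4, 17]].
The characteristic polynomial factors as x(x - 3)^2. The minimal polynomial is ∏(x - λ)^{k_λ} where k_λ is the size of the largest Jordan block at λ.

For λ = 0: rank(A) = 2, and the largest Jordan block has size 1 (the smallest k with rank(A^k) = rank(A^(k+1))).
For λ = 3: rank(A - 3I) = 2, and the largest Jordan block has size 2 (the smallest k with rank((A - 3I)^k) = rank((A - 3I)^(k+1))).

So m_A(x) = x(x - 3)^2.

m_A(x) = x(x - 3)^2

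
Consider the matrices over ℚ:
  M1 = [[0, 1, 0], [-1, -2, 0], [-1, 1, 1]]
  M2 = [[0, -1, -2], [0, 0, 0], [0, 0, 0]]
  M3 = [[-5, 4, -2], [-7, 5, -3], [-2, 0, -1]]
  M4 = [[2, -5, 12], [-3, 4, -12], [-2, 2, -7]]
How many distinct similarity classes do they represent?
Characteristic polynomials: χ_{M1} = (x - 1)(x + 1)^2, χ_{M2} = x^3, χ_{M3} = (x - 1)(x + 1)^2, χ_{M4} = (x - 1)(x + 1)^2.

{M1, M3, M4}: invariant factors (x - 1)(x + 1)^2.

{M2}: invariant factors x, x^2.

Matrices are similar if and only if their invariant-factor lists agree; the partition into similarity classes is {M1, M3, M4}, {M2}.

2 classes: {M1, M3, M4}, {M2}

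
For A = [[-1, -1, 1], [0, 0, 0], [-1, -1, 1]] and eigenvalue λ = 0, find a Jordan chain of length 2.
We seek v_1 ∈ ker(A^2) \ ker(A), then set v_{i+1} = A v_i.

One such chain is v_1 = [[0, -1, 0]]^T, v_2 = [[1, 0, 1]]^T. Check: A v_2 = [[0, 0, 0]]^T = 0.

v_1 = [[0, -1, 0]]^T, v_2 = [[1, 0, 1]]^T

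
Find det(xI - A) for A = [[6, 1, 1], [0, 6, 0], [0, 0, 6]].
χ_A(x) = (x - 6)^3

xI - A = [[x - 6, -1, -1], [0, x - 6, 0], [0, 0, x - 6]].

Expanding det(xI - A) along the first row:
det(xI - A) = + (x - 6)·det([[x - 6, 0], [0, x - 6]]) - (-1)·det([[0, 0], [0, x - 6]]) + (-1)·det([[0, x - 6], [0, 0]]).

Evaluating gives χ_A(x) = x^3 - 18x^2 + 108x - 216 = (x - 6)^3.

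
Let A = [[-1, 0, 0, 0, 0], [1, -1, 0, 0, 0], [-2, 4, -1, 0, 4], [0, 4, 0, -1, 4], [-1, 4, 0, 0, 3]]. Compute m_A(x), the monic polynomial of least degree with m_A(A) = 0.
The characteristic polynomial factors as (x - 3)(x + 1)^4. The minimal polynomial is ∏(x - λ)^{k_λ} where k_λ is the size of the largest Jordan block at λ.

For λ = -1: rank(A + I) = 2, and the largest Jordan block has size 2 (the smallest k with rank((A + I)^k) = rank((A + I)^(k+1))).
For λ = 3: rank(A - 3I) = 4, and the largest Jordan block has size 1 (the smallest k with rank((A - 3I)^k) = rank((A - 3I)^(k+1))).

So m_A(x) = (x - 3)(x + 1)^2.

m_A(x) = (x - 3)(x + 1)^2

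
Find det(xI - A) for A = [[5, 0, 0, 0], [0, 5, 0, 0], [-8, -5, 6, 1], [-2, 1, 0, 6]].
χ_A(x) = (x - 6)^2(x - 5)^2

xI - A = [[x - 5, 0, 0, 0], [0, x - 5, 0, 0], [8, 5, x - 6, -1], [2, -1, 0, x - 6]].

Expanding det(xI - A) along the first row:
det(xI - A) = + (x - 5)·det([[x - 5, 0, 0], [5, x - 6, -1], [-1, 0, x - 6]]) - (0)·det([[0, 0, 0], [8, x - 6, -1], [2, 0, x - 6]]) + (0)·det([[0, x - 5, 0], [8, 5, -1], [2, -1, x - 6]]) - (0)·det([[0, x - 5, 0], [8, 5, x - 6], [2, -1, 0]]).

Evaluating gives χ_A(x) = x^4 - 22x^3 + 181x^2 - 660x + 900 = (x - 6)^2(x - 5)^2.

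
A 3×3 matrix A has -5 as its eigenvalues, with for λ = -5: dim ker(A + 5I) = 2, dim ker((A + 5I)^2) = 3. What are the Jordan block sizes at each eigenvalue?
λ = -5: successive nullity increments [2, 1] count blocks of size ≥ k; block sizes are [2, 1].

Jordan blocks: (-5, 2), (-5, 1)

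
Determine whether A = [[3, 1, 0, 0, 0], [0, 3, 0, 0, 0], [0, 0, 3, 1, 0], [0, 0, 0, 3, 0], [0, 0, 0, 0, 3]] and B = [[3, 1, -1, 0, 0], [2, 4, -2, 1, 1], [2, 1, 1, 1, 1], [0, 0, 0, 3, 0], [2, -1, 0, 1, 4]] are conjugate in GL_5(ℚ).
Two matrices over a field are similar if and only if they have the same invariant factors.

Both A and B have characteristic polynomial (x - 3)^5 and minimal polynomial (x - 3)^2. Computing further, both have invariant factors x - 3, (x - 3)^2, (x - 3)^2. Hence A and B are similar.

Yes.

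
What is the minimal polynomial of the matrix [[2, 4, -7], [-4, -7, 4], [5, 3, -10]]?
m_A(x) = (x + 5)^3

The characteristic polynomial factors as (x + 5)^3. The minimal polynomial is ∏(x - λ)^{k_λ} where k_λ is the size of the largest Jordan block at λ.

For λ = -5: rank(A + 5I) = 2, and the largest Jordan block has size 3 (the smallest k with rank((A + 5I)^k) = rank((A + 5I)^(k+1))).

So m_A(x) = (x + 5)^3.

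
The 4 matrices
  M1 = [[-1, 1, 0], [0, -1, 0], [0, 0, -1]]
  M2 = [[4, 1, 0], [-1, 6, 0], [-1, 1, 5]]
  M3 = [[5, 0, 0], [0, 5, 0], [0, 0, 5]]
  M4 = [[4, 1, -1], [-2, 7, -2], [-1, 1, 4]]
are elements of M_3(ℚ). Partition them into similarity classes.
Characteristic polynomials: χ_{M1} = (x + 1)^3, χ_{M2} = (x - 5)^3, χ_{M3} = (x - 5)^3, χ_{M4} = (x - 5)^3.

{M1}: invariant factors x + 1, (x + 1)^2.

{M2, M4}: invariant factors x - 5, (x - 5)^2.

{M3}: invariant factors x - 5, x - 5, x - 5.

Matrices are similar if and only if their invariant-factor lists agree; the partition into similarity classes is {M1}, {M2, M4}, {M3}.

3 classes: {M1}, {M2, M4}, {M3}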